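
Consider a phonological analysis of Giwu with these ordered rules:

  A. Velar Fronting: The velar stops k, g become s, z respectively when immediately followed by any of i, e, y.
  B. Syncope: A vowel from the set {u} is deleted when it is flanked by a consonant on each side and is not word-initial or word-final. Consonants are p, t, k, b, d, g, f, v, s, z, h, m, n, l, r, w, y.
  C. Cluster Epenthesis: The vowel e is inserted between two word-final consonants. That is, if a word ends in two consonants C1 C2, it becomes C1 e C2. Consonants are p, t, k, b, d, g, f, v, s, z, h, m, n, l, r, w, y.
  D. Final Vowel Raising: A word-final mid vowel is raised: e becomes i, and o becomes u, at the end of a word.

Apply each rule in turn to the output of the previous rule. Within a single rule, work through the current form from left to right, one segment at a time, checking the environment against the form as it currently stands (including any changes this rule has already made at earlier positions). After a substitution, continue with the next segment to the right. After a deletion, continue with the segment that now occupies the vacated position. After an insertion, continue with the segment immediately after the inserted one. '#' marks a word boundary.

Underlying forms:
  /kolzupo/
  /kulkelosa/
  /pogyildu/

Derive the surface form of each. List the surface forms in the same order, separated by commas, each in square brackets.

/kolzupo/:
  A Velar Fronting: no change — [kolzupo]
  B Syncope: [kolzupo] → [kolzpo]
  C Cluster Epenthesis: no change — [kolzpo]
  D Final Vowel Raising: [kolzpo] → [kolzpu]
/kulkelosa/:
  A Velar Fronting: [kulkelosa] → [kulselosa]
  B Syncope: [kulselosa] → [klselosa]
  C Cluster Epenthesis: no change — [klselosa]
  D Final Vowel Raising: no change — [klselosa]
/pogyildu/:
  A Velar Fronting: [pogyildu] → [pozyildu]
  B Syncope: no change — [pozyildu]
  C Cluster Epenthesis: no change — [pozyildu]
  D Final Vowel Raising: no change — [pozyildu]

[kolzpu], [klselosa], [pozyildu]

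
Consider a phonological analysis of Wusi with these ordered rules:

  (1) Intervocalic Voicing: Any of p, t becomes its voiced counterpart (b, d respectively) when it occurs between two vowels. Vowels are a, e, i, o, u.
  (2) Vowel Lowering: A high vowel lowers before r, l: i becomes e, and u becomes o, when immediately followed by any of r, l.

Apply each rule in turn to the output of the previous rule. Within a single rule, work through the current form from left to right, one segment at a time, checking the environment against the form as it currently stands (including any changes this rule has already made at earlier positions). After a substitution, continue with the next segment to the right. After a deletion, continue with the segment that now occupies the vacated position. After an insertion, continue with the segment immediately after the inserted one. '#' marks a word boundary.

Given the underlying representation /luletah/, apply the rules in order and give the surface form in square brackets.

[loledah]

(1) Intervocalic Voicing: [luletah] → [luledah]
(2) Vowel Lowering: [luledah] → [loledah]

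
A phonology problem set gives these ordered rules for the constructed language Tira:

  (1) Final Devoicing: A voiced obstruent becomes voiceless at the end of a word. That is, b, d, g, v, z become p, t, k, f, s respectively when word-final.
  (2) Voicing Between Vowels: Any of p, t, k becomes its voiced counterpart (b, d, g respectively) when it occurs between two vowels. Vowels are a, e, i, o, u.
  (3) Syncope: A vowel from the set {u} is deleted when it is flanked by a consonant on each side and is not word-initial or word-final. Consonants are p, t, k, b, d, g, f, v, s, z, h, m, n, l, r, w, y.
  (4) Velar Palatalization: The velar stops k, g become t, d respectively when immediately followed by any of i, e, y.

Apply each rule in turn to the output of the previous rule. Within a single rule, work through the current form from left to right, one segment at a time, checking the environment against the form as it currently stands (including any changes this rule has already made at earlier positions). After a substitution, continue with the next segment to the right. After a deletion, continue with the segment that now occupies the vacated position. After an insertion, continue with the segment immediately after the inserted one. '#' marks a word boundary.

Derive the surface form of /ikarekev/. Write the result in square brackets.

[igaredef]

(1) Final Devoicing: [ikarekev] → [ikarekef]
(2) Voicing Between Vowels: [ikarekef] → [igaregef]
(3) Syncope: no change — [igaregef]
(4) Velar Palatalization: [igaregef] → [igaredef]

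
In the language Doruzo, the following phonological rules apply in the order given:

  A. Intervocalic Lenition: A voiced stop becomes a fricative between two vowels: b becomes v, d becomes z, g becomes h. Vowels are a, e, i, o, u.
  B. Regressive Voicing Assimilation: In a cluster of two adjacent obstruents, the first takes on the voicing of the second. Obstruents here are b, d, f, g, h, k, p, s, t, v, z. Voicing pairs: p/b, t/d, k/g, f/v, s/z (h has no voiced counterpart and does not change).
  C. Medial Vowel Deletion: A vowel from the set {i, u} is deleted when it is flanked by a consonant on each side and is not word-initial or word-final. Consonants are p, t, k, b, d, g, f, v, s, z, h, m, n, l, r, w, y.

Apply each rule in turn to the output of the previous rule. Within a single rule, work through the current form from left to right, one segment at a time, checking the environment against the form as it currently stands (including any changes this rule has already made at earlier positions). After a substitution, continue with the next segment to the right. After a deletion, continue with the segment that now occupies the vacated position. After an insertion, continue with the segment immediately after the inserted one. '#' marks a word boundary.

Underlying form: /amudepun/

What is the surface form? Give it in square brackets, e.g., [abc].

[amzepn]

A Intervocalic Lenition: [amudepun] → [amuzepun]
B Regressive Voicing Assimilation: no change — [amuzepun]
C Medial Vowel Deletion: [amuzepun] → [amzepn]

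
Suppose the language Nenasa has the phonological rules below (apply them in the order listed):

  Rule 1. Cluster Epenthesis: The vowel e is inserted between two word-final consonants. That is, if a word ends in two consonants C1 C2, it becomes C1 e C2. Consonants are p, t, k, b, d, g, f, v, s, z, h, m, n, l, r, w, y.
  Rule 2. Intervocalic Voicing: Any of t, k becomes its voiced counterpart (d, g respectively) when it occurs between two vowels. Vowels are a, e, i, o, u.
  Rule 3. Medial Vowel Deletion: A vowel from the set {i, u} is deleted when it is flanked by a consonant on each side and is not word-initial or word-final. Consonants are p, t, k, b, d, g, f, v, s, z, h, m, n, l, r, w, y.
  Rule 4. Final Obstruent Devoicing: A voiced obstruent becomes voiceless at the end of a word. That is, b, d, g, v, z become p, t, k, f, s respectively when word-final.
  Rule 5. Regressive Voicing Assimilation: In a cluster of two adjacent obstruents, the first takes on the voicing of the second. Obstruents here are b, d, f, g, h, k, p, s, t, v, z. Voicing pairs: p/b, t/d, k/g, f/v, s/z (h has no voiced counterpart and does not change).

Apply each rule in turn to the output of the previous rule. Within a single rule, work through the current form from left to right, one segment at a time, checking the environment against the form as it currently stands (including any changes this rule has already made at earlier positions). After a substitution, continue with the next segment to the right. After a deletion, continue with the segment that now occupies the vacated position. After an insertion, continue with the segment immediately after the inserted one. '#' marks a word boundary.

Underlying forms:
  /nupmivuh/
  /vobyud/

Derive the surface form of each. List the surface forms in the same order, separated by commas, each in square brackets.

/nupmivuh/:
  Rule 1 Cluster Epenthesis: no change — [nupmivuh]
  Rule 2 Intervocalic Voicing: no change — [nupmivuh]
  Rule 3 Medial Vowel Deletion: [nupmivuh] → [npmvh]
  Rule 4 Final Obstruent Devoicing: no change — [npmvh]
  Rule 5 Regressive Voicing Assimilation: [npmvh] → [npmfh]
/vobyud/:
  Rule 1 Cluster Epenthesis: no change — [vobyud]
  Rule 2 Intervocalic Voicing: no change — [vobyud]
  Rule 3 Medial Vowel Deletion: [vobyud] → [vobyd]
  Rule 4 Final Obstruent Devoicing: [vobyd] → [vobyt]
  Rule 5 Regressive Voicing Assimilation: no change — [vobyt]

[npmfh], [vobyt]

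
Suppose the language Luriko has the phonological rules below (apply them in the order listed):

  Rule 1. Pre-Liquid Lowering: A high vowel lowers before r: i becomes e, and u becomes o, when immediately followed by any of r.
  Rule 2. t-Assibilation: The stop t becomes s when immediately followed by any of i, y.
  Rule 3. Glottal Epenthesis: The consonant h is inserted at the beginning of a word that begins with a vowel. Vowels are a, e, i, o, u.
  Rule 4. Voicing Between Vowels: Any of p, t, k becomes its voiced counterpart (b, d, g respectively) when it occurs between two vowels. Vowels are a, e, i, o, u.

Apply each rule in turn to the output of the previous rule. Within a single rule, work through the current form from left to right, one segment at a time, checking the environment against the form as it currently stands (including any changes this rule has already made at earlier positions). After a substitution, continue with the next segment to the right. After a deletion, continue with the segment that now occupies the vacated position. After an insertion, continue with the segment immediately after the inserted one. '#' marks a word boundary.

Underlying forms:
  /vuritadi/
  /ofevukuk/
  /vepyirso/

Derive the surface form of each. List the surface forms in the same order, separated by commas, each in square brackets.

[voridadi], [hofevuguk], [vepyerso]

/vuritadi/:
  Rule 1 Pre-Liquid Lowering: [vuritadi] → [voritadi]
  Rule 2 t-Assibilation: no change — [voritadi]
  Rule 3 Glottal Epenthesis: no change — [voritadi]
  Rule 4 Voicing Between Vowels: [voritadi] → [voridadi]
/ofevukuk/:
  Rule 1 Pre-Liquid Lowering: no change — [ofevukuk]
  Rule 2 t-Assibilation: no change — [ofevukuk]
  Rule 3 Glottal Epenthesis: [ofevukuk] → [hofevukuk]
  Rule 4 Voicing Between Vowels: [hofevukuk] → [hofevuguk]
/vepyirso/:
  Rule 1 Pre-Liquid Lowering: [vepyirso] → [vepyerso]
  Rule 2 t-Assibilation: no change — [vepyerso]
  Rule 3 Glottal Epenthesis: no change — [vepyerso]
  Rule 4 Voicing Between Vowels: no change — [vepyerso]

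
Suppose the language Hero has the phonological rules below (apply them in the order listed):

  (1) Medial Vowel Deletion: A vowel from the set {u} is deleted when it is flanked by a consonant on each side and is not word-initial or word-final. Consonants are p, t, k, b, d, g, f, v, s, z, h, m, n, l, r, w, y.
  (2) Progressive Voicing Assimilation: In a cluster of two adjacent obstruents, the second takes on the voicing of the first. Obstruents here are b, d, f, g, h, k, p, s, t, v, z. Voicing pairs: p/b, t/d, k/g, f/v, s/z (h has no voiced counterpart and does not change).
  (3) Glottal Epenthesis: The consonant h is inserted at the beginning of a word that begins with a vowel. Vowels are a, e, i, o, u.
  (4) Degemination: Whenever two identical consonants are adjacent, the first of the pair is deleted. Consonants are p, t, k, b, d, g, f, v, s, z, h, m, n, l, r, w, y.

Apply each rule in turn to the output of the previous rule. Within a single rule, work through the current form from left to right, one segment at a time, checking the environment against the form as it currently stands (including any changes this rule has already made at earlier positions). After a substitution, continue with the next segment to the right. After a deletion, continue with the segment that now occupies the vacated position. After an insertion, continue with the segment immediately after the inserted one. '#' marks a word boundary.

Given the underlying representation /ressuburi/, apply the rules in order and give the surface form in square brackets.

(1) Medial Vowel Deletion: [ressuburi] → [ressbri]
(2) Progressive Voicing Assimilation: [ressbri] → [resspri]
(3) Glottal Epenthesis: no change — [resspri]
(4) Degemination: [resspri] → [respri]

[respri]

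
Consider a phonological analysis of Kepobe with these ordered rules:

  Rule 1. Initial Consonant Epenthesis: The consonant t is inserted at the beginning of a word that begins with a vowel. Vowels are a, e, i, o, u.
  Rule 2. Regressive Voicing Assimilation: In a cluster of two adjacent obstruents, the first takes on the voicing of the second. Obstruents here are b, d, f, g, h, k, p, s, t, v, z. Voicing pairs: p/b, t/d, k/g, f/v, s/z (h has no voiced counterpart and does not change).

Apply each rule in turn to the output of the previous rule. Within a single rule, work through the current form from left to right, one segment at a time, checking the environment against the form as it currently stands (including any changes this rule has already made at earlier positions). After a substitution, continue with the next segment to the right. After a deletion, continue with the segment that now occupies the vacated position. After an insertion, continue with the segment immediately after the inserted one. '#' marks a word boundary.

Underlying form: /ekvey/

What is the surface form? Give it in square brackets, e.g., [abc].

[tegvey]

Rule 1 Initial Consonant Epenthesis: [ekvey] → [tekvey]
Rule 2 Regressive Voicing Assimilation: [tekvey] → [tegvey]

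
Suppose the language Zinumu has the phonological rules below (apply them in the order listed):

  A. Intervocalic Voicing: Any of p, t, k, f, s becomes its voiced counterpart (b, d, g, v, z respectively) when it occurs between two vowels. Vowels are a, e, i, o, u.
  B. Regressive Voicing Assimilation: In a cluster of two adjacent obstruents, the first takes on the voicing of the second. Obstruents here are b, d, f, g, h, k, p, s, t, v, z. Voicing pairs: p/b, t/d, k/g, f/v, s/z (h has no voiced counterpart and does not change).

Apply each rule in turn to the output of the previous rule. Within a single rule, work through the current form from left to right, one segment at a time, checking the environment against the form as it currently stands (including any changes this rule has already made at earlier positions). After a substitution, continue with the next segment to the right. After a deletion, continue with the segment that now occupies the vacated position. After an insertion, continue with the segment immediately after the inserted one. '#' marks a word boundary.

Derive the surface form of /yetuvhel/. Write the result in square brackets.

A Intervocalic Voicing: [yetuvhel] → [yeduvhel]
B Regressive Voicing Assimilation: [yeduvhel] → [yedufhel]

[yedufhel]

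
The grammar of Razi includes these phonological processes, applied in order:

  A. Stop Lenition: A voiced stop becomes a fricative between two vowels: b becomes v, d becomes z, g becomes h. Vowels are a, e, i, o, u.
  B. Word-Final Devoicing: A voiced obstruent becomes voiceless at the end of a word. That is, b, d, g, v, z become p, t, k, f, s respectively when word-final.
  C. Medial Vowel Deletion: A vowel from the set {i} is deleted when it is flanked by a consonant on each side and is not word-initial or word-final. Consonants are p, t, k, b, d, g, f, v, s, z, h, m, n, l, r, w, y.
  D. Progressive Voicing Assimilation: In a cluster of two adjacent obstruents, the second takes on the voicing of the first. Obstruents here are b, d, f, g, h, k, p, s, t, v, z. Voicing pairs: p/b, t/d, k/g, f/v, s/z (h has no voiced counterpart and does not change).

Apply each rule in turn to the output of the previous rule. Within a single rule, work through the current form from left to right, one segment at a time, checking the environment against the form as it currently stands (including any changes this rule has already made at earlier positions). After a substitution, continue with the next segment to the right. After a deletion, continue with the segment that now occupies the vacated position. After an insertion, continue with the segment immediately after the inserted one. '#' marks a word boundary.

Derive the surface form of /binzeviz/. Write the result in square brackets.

[bnzevz]

A Stop Lenition: no change — [binzeviz]
B Word-Final Devoicing: [binzeviz] → [binzevis]
C Medial Vowel Deletion: [binzevis] → [bnzevs]
D Progressive Voicing Assimilation: [bnzevs] → [bnzevz]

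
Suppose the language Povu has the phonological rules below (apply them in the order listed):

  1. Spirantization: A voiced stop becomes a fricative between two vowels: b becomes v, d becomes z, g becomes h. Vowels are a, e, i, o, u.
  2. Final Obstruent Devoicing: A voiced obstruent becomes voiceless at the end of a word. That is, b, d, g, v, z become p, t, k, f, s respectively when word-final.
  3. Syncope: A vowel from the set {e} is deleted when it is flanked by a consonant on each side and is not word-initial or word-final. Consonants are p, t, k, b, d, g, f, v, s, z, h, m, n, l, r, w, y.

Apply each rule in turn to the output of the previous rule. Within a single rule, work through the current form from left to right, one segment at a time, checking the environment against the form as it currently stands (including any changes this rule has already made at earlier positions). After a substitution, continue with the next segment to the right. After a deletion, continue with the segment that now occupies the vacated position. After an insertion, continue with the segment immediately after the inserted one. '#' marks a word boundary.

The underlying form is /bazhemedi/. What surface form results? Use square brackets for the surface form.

1 Spirantization: [bazhemedi] → [bazhemezi]
2 Final Obstruent Devoicing: no change — [bazhemezi]
3 Syncope: [bazhemezi] → [bazhmzi]

[bazhmzi]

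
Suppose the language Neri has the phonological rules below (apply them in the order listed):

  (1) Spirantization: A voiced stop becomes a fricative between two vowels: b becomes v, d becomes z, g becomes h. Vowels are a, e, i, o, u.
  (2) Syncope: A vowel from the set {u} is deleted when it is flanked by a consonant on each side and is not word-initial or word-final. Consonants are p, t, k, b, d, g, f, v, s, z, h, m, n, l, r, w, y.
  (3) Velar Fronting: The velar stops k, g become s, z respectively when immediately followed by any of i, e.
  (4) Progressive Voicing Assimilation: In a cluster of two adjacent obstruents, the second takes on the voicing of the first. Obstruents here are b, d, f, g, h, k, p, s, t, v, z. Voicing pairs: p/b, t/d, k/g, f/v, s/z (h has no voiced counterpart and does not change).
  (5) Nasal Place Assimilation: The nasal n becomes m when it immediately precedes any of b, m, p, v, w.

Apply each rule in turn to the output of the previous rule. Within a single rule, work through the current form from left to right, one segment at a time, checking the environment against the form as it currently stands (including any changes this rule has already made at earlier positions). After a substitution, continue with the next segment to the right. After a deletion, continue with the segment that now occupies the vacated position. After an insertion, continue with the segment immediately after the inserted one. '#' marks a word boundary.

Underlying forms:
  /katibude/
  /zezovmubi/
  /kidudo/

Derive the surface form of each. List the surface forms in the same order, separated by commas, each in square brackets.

/katibude/:
  (1) Spirantization: [katibude] → [kativuze]
  (2) Syncope: [kativuze] → [kativze]
  (3) Velar Fronting: no change — [kativze]
  (4) Progressive Voicing Assimilation: no change — [kativze]
  (5) Nasal Place Assimilation: no change — [kativze]
/zezovmubi/:
  (1) Spirantization: [zezovmubi] → [zezovmuvi]
  (2) Syncope: [zezovmuvi] → [zezovmvi]
  (3) Velar Fronting: no change — [zezovmvi]
  (4) Progressive Voicing Assimilation: no change — [zezovmvi]
  (5) Nasal Place Assimilation: no change — [zezovmvi]
/kidudo/:
  (1) Spirantization: [kidudo] → [kizuzo]
  (2) Syncope: [kizuzo] → [kizzo]
  (3) Velar Fronting: [kizzo] → [sizzo]
  (4) Progressive Voicing Assimilation: no change — [sizzo]
  (5) Nasal Place Assimilation: no change — [sizzo]

[kativze], [zezovmvi], [sizzo]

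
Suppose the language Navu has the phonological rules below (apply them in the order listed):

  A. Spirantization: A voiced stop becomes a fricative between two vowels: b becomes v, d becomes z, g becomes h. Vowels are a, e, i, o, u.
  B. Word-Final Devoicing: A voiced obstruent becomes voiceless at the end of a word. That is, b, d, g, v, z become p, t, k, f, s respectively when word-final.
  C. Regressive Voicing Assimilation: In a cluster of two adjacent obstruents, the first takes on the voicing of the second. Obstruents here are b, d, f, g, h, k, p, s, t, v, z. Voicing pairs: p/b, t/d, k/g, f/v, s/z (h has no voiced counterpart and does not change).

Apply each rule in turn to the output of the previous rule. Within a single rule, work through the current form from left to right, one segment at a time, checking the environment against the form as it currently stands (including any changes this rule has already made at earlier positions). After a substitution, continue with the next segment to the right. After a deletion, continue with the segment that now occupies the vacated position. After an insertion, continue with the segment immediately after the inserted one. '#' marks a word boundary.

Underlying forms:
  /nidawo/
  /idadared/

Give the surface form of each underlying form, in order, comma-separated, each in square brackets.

[nizawo], [izazaret]

/nidawo/:
  A Spirantization: [nidawo] → [nizawo]
  B Word-Final Devoicing: no change — [nizawo]
  C Regressive Voicing Assimilation: no change — [nizawo]
/idadared/:
  A Spirantization: [idadared] → [izazared]
  B Word-Final Devoicing: [izazared] → [izazaret]
  C Regressive Voicing Assimilation: no change — [izazaret]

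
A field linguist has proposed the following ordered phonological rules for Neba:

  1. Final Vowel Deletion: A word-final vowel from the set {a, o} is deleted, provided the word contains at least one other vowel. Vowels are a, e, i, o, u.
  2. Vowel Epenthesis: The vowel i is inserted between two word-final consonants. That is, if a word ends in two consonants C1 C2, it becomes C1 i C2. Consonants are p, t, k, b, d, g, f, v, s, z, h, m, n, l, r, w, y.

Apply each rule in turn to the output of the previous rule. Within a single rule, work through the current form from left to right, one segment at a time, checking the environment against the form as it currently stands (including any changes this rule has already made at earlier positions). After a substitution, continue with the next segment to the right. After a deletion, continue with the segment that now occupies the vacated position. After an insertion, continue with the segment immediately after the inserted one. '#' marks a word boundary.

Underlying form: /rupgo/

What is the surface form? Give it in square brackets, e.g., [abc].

1 Final Vowel Deletion: [rupgo] → [rupg]
2 Vowel Epenthesis: [rupg] → [rupig]

[rupig]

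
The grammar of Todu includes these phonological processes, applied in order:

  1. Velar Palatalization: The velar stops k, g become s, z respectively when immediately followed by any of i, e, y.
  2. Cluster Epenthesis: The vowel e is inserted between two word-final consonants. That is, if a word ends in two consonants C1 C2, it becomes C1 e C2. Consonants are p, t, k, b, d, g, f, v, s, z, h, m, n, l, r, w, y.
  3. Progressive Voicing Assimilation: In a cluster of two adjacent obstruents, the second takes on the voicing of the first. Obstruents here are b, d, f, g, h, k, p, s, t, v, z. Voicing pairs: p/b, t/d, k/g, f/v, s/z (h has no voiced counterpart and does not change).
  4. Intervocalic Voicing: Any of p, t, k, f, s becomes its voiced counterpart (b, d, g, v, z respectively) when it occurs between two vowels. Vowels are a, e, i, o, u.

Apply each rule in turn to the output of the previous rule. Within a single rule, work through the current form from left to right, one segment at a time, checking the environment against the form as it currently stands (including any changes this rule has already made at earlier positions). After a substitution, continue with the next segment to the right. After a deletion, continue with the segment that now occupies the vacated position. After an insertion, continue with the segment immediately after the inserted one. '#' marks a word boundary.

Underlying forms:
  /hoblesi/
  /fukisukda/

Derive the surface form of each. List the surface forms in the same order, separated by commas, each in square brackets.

[hoblezi], [fuzizukta]

/hoblesi/:
  1 Velar Palatalization: no change — [hoblesi]
  2 Cluster Epenthesis: no change — [hoblesi]
  3 Progressive Voicing Assimilation: no change — [hoblesi]
  4 Intervocalic Voicing: [hoblesi] → [hoblezi]
/fukisukda/:
  1 Velar Palatalization: [fukisukda] → [fusisukda]
  2 Cluster Epenthesis: no change — [fusisukda]
  3 Progressive Voicing Assimilation: [fusisukda] → [fusisukta]
  4 Intervocalic Voicing: [fusisukta] → [fuzizukta]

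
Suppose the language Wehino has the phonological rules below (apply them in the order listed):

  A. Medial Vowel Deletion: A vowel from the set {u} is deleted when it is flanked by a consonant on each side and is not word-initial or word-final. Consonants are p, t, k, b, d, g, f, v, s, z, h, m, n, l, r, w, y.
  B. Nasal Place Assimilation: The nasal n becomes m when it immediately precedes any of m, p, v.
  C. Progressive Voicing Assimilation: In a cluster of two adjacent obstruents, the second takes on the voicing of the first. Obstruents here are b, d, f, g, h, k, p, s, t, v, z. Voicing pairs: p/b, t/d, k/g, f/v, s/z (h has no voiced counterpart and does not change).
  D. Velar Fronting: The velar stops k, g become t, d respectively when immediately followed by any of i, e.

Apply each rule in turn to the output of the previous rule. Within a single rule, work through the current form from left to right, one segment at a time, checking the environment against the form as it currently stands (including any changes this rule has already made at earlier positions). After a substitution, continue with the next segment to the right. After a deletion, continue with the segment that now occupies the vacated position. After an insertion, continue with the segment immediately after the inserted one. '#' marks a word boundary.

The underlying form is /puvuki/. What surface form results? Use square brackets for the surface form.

A Medial Vowel Deletion: [puvuki] → [pvki]
B Nasal Place Assimilation: no change — [pvki]
C Progressive Voicing Assimilation: [pvki] → [pfki]
D Velar Fronting: [pfki] → [pfti]

[pfti]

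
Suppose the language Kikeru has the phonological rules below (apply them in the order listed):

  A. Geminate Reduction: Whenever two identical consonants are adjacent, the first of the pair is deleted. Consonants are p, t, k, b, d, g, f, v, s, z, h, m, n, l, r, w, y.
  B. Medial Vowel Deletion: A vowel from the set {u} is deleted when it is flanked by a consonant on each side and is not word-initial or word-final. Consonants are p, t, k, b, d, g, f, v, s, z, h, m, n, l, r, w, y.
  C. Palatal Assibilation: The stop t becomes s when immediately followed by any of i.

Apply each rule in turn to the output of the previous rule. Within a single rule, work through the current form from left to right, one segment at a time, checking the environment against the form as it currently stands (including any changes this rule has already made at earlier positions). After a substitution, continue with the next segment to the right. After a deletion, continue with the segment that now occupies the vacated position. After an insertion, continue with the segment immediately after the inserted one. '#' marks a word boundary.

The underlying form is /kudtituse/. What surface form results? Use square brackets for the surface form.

[kdsitse]

A Geminate Reduction: no change — [kudtituse]
B Medial Vowel Deletion: [kudtituse] → [kdtitse]
C Palatal Assibilation: [kdtitse] → [kdsitse]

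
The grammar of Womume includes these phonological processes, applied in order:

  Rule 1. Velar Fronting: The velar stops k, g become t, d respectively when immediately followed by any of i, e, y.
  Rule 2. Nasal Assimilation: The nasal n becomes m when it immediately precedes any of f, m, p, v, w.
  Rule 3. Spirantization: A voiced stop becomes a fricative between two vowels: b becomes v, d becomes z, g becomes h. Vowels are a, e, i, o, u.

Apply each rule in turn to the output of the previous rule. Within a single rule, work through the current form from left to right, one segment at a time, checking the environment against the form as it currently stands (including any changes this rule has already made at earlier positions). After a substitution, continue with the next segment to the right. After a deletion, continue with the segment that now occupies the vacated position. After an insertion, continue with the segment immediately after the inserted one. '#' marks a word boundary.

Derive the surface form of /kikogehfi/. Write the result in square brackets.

Rule 1 Velar Fronting: [kikogehfi] → [tikodehfi]
Rule 2 Nasal Assimilation: no change — [tikodehfi]
Rule 3 Spirantization: [tikodehfi] → [tikozehfi]

[tikozehfi]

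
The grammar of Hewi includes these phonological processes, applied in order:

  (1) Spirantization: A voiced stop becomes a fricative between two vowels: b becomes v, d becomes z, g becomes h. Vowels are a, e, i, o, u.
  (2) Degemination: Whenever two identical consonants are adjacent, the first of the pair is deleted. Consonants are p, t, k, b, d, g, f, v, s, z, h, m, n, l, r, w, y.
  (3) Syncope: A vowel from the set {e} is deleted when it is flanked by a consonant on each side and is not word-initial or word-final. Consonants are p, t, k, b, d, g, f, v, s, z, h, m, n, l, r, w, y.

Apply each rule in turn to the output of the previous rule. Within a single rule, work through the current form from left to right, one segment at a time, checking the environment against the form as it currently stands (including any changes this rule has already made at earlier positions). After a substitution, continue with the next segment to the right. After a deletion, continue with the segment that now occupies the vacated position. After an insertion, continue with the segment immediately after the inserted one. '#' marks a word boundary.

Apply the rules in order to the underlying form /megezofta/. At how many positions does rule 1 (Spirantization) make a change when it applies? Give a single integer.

1

(1) Spirantization: [megezofta] → [mehezofta]
(2) Degemination: no change — [mehezofta]
(3) Syncope: [mehezofta] → [mhzofta]
Rule 1 changed 1 position(s).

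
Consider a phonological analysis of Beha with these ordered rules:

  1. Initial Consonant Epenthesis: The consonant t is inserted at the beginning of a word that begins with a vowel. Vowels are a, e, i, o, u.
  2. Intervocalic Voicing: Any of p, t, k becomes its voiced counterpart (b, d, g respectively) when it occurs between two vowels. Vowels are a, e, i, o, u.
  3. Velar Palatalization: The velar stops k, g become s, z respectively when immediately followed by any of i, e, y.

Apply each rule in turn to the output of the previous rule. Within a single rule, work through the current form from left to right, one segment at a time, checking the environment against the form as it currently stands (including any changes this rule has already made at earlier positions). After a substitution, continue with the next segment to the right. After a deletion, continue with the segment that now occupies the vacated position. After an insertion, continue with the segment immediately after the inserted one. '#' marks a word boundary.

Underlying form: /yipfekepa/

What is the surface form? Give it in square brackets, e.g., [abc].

1 Initial Consonant Epenthesis: no change — [yipfekepa]
2 Intervocalic Voicing: [yipfekepa] → [yipfegeba]
3 Velar Palatalization: [yipfegeba] → [yipfezeba]

[yipfezeba]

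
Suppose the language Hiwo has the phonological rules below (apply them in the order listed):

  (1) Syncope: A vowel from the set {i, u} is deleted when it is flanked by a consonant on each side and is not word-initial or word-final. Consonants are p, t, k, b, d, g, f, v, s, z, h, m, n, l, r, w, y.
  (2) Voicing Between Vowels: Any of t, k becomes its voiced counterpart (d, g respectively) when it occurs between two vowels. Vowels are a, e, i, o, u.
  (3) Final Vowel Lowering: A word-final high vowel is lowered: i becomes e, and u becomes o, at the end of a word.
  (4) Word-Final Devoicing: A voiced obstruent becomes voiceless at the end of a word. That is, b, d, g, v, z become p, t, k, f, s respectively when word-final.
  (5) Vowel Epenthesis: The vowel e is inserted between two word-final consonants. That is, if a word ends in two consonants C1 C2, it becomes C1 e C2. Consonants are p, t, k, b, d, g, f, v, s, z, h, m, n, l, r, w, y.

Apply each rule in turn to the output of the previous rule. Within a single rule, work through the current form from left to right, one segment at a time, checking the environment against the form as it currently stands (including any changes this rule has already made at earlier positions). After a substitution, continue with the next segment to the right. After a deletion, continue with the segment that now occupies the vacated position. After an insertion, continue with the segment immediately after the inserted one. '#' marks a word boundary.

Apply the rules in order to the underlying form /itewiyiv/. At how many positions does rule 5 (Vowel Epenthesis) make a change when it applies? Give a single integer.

1

(1) Syncope: [itewiyiv] → [itewyv]
(2) Voicing Between Vowels: [itewyv] → [idewyv]
(3) Final Vowel Lowering: no change — [idewyv]
(4) Word-Final Devoicing: [idewyv] → [idewyf]
(5) Vowel Epenthesis: [idewyf] → [idewyef]
Rule 5 changed 1 position(s).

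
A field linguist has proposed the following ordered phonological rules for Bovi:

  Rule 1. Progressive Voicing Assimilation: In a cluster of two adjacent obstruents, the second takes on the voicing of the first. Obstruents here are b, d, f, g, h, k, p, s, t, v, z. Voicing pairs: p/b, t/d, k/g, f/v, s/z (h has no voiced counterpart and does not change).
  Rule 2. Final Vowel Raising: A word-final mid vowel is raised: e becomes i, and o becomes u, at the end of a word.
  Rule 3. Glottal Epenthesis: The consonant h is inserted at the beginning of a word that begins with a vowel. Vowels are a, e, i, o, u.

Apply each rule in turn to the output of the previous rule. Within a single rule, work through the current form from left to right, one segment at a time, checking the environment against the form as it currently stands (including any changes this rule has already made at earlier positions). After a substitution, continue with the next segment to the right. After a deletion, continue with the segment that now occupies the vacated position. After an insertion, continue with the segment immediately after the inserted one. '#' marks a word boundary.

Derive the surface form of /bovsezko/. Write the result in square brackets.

Rule 1 Progressive Voicing Assimilation: [bovsezko] → [bovzezgo]
Rule 2 Final Vowel Raising: [bovzezgo] → [bovzezgu]
Rule 3 Glottal Epenthesis: no change — [bovzezgu]

[bovzezgu]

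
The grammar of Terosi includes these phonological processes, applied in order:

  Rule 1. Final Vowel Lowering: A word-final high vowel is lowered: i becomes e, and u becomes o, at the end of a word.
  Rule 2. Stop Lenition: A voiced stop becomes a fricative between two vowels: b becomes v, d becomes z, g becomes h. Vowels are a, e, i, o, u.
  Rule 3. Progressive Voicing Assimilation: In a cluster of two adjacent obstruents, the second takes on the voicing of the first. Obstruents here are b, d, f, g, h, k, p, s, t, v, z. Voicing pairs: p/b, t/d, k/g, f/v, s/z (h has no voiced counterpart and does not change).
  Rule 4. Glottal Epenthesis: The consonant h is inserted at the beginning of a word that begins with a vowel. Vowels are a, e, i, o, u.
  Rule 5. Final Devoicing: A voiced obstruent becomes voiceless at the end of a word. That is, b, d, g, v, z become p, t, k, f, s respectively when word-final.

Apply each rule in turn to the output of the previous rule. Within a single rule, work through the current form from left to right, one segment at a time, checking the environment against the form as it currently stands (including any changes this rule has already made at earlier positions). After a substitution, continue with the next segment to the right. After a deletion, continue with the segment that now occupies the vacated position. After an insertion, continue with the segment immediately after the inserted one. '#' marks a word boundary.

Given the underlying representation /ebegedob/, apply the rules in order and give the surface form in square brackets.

Rule 1 Final Vowel Lowering: no change — [ebegedob]
Rule 2 Stop Lenition: [ebegedob] → [evehezob]
Rule 3 Progressive Voicing Assimilation: no change — [evehezob]
Rule 4 Glottal Epenthesis: [evehezob] → [hevehezob]
Rule 5 Final Devoicing: [hevehezob] → [hevehezop]

[hevehezop]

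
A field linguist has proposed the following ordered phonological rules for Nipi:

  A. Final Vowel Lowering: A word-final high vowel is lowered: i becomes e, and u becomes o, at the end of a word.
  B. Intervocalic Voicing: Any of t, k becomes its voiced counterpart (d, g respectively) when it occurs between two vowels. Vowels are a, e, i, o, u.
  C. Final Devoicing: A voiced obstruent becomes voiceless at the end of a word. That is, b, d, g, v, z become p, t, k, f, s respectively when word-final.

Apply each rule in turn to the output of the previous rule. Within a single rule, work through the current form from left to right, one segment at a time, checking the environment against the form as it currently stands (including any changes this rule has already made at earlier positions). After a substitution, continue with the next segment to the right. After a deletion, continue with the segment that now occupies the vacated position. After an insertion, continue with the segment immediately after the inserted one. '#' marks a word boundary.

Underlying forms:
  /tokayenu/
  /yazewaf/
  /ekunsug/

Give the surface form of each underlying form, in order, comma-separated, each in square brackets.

[togayeno], [yazewaf], [egunsuk]

/tokayenu/:
  A Final Vowel Lowering: [tokayenu] → [tokayeno]
  B Intervocalic Voicing: [tokayeno] → [togayeno]
  C Final Devoicing: no change — [togayeno]
/yazewaf/:
  A Final Vowel Lowering: no change — [yazewaf]
  B Intervocalic Voicing: no change — [yazewaf]
  C Final Devoicing: no change — [yazewaf]
/ekunsug/:
  A Final Vowel Lowering: no change — [ekunsug]
  B Intervocalic Voicing: [ekunsug] → [egunsug]
  C Final Devoicing: [egunsug] → [egunsuk]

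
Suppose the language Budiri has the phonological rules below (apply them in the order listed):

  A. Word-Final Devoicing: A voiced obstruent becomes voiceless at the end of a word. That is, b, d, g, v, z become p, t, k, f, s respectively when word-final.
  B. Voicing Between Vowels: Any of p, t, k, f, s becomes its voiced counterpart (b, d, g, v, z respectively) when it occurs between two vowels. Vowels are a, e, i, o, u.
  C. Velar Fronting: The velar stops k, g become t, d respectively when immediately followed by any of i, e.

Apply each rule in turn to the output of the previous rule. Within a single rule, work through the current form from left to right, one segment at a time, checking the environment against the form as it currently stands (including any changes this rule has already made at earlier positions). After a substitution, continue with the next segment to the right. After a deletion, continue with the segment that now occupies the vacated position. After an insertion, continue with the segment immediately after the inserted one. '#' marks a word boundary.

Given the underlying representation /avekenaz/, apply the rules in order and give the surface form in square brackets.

[avedenas]

A Word-Final Devoicing: [avekenaz] → [avekenas]
B Voicing Between Vowels: [avekenas] → [avegenas]
C Velar Fronting: [avegenas] → [avedenas]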